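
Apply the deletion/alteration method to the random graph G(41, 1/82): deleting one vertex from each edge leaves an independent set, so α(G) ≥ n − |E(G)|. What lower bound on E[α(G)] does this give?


E[|E(G)|] = C(41, 2)·p = 820 · (1/82) = 10.
E[α(G)] ≥ n − E[|E(G)|] = 41 − 10 = 31.
Numerically: ≈ 31.000000.
(This is only a lower bound; the true E[α(G)] may be larger.)

E[α(G)] ≥ 31 ≈ 31.000000.


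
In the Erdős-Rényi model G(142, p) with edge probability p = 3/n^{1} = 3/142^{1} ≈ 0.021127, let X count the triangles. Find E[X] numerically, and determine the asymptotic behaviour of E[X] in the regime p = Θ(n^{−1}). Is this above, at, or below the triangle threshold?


Number of potential triangles: C(142, 3) = 467180.
Each occurs with probability p³ ≈ (0.021127)³ ≈ 9.4297186e-06.
By linearity: E[X] = C(142, 3)·p³ ≈ 467180 · 9.4297186e-06 ≈ 4.40538.
Here α = 1, so p = 3/n is exactly at the triangle threshold p ~ 1/n. Asymptotically E[X] → c³/6 = 3³/6 = 9/2 ≈ 4.50000, a bounded constant. In this regime the triangle count is asymptotically Poisson(c³/6).

E[X] ≈ 4.40538; in regime p = Θ(1/n^{1}) E[X] stays bounded (at the triangle threshold p ~ 1/n).


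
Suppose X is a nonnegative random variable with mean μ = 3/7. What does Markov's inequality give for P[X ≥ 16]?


μ = E[X] = 3/7, a = 16.
Markov: P[X ≥ 16] ≤ μ/a = (3/7)/16 = 3/112.
Numerically: ≈ 0.027.
(Since a = 16 > μ = 0.429, the bound 3/112 is < 1 and informative.)

P[X ≥ 16] ≤ 3/112 ≈ 0.027.


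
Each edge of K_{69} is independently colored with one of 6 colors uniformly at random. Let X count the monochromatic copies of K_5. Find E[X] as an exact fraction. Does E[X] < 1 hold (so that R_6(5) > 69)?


E[X] = C(69, 5) · 6^{1 − 10} = 11238513 · 6^{−9} = 11238513/10077696.
As a reduced fraction: E[X] = 3746171/3359232 ≈ 1.1151867.
Is E[X] < 1? NO.
Since E[X] ≥ 1, the first-moment bound is inconclusive at n = 69; it does NOT by itself certify R_6(5) > 69.

E[X] = 3746171/3359232 ≈ 1.1151867; E[X] ≥ 1; first-moment method inconclusive here.


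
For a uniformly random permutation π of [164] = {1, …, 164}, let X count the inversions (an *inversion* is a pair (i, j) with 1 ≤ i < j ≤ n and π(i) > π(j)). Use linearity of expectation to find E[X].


Write X = Σ X_I over the C(164, 2) = 13366 pairs i < j, with X_I the indicator of one inversion.
There are 13366 indicators.
For each fixed pair i < j, the values π(i) and π(j) are two distinct elements of {1, …, 164} in uniformly random order; by symmetry P[π(i) > π(j)] = 1/2.
By linearity: E[X] = 13366 · (1/2) = C(164, 2) · (1/2) = 13366/2 = 6683 ≈ 6683.000.

E[X] = 6683 = 6683.000.


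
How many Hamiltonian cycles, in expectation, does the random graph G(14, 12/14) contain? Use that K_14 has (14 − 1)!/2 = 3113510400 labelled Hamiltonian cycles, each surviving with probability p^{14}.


K_14 has (14 − 1)!/2 = 3113510400 labelled Hamiltonian cycles.
For each such Hamiltonian cycle H, let X_H = 1 if all 14 edges of H are present in G. Then P[X_H = 1] = p^{14} = (6/7)^{14} = 78364164096/678223072849.
By linearity: E[X] = Σ_H E[X_H] = 3113510400 · p^{14} = 3113510400 · 78364164096/678223072849 = 34855377128600371200/96889010407.
Numerically: E[X] ≈ 3.5975e+08.

E[X] = 3113510400 · (6/7)^{14} = 34855377128600371200/96889010407 ≈ 3.5975e+08.


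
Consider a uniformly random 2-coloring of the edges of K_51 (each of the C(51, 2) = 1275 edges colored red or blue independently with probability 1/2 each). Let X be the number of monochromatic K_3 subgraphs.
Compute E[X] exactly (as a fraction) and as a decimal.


Let X = Σ_S X_S over the C(51, 3) = 20825 subsets S of size 3, where X_S = 1 if the K_3 on S is monochromatic.
For a fixed S, the K_3 on S has C(3, 2) = 3 edges. P[all 3 edges red] = (1/2)^3, and likewise for blue, so P[monochromatic] = 2·(1/2)^3 = 2^{1 − 3} = 1/4.
By linearity of expectation: E[X] = C(51, 3) · 2^{1 − 3} = 20825 · 1/4 = 20825/4.
Numerically: E[X] ≈ 5206.2500.

E[X] = C(51,3)·2^(1−C(3,2)) = 20825/4 ≈ 5206.2500.


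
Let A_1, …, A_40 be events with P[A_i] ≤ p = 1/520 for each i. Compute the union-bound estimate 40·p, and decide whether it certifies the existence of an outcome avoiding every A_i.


Union bound: P[∪_{i=1}^{40} A_i] ≤ Σ_i P[A_i] ≤ 40·p = 40·(1/520) = 1/13.
Numerically: 1/13 ≈ 0.077.
Is 1/13 < 1? YES.
Since P[∪ A_i] ≤ 1/13 < 1, the complement has P[∩ A_i^c] ≥ 1 − 1/13 = 12/13 > 0, so some outcome avoids every A_i.

40·p = 1/13 ≈ 0.077; existence CERTIFIED by the union bound.


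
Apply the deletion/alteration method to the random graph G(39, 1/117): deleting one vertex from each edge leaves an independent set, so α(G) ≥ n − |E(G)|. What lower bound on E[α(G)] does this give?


E[|E(G)|] = C(39, 2)·p = 741 · (1/117) = 19/3.
E[α(G)] ≥ n − E[|E(G)|] = 39 − 19/3 = 98/3.
Numerically: ≈ 32.66667.
(This is only a lower bound; the true E[α(G)] may be larger.)

E[α(G)] ≥ 98/3 ≈ 32.66667.


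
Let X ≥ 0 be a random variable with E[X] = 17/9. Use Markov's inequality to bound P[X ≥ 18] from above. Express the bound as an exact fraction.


μ = E[X] = 17/9, a = 18.
Markov: P[X ≥ 18] ≤ μ/a = (17/9)/18 = 17/162.
Numerically: ≈ 0.10494.
(Since a = 18 > μ = 1.88889, the bound 17/162 is < 1 and informative.)

P[X ≥ 18] ≤ 17/162 ≈ 0.10494.


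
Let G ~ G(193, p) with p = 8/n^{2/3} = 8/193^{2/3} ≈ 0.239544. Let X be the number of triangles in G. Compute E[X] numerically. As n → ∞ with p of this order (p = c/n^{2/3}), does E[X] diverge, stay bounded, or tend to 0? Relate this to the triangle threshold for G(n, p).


Number of potential triangles: C(193, 3) = 1179616.
Each occurs with probability p³ ≈ (0.239544)³ ≈ 1.37453354e-02.
By linearity: E[X] = C(193, 3)·p³ ≈ 1179616 · 1.37453354e-02 ≈ 16214.217617.
Since α = 2/3 < 1, p = c/n^{2/3} ≫ 1/n is above the triangle threshold p ~ 1/n. Asymptotically E[X] ~ (c³/6)·n^{3(1−α)} = (8³/6)·n^{1} → ∞; triangles are abundant w.h.p.

E[X] ≈ 16214.217617; in regime p = Θ(1/n^{2/3}) E[X] diverges (above the triangle threshold p ~ 1/n).


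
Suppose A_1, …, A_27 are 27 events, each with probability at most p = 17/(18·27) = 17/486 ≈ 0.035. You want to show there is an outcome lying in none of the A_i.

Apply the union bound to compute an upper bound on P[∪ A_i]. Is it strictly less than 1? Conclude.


Union bound: P[∪_{i=1}^{27} A_i] ≤ Σ_i P[A_i] ≤ 27·p = 27·(17/486) = 17/18.
Numerically: 17/18 ≈ 0.944.
Is 17/18 < 1? YES.
Since P[∪ A_i] ≤ 17/18 < 1, the complement has P[∩ A_i^c] ≥ 1 − 17/18 = 1/18 > 0, so some outcome avoids every A_i.

27·p = 17/18 ≈ 0.944; existence CERTIFIED by the union bound.


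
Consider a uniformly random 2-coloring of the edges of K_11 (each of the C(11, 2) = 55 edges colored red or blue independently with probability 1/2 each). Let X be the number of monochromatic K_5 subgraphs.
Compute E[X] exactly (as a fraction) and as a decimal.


Let X = Σ_S X_S over the C(11, 5) = 462 subsets S of size 5, where X_S = 1 if the K_5 on S is monochromatic.
For a fixed S, the K_5 on S has C(5, 2) = 10 edges. P[all 10 edges red] = (1/2)^10, and likewise for blue, so P[monochromatic] = 2·(1/2)^10 = 2^{1 − 10} = 1/512.
Summing: E[X] = C(11, 5) · 2^{1 − 10} = 462 · 1/512 = 231/256.
Numerically: E[X] ≈ 0.902.

E[X] = C(11,5)·2^(1−C(5,2)) = 231/256 ≈ 0.902.


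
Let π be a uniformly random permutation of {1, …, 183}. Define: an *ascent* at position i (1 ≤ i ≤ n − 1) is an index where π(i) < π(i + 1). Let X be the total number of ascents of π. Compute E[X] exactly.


Write X = Σ X_I over i = 1, …, 182, with X_I the indicator of one ascent.
There are 182 indicators.
For each fixed i, the pair (π(i), π(i+1)) is a uniformly random ordered pair of distinct values from {1, …, 183}; by symmetry P[π(i) < π(i+1)] = 1/2.
By linearity: E[X] = 182 · (1/2) = (183 − 1) · (1/2) = 91 ≈ 91.000.

E[X] = 91 = 91.000.


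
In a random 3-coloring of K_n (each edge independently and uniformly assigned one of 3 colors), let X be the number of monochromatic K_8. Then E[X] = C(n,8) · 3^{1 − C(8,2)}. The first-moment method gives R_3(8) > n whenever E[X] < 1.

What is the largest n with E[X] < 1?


We need C(n, 8) · 3^{1 − 28} < 1, i.e. C(n, 8) < 3^{28 − 1} = 7625597484987.
Check values of n near the boundary:
  n = 150: C(150, 8) = 5257211409450; 5257211409450 < 7625597484987? YES
  n = 151: C(151, 8) = 5551321138650; 5551321138650 < 7625597484987? YES
  n = 152: C(152, 8) = 5859727868575; 5859727868575 < 7625597484987? YES
  n = 153: C(153, 8) = 6183023199255; 6183023199255 < 7625597484987? YES
  n = 154: C(154, 8) = 6521818990995; 6521818990995 < 7625597484987? YES
  n = 155: C(155, 8) = 6876747915675; 6876747915675 < 7625597484987? YES
  n = 156: C(156, 8) = 7248464019225; 7248464019225 < 7625597484987? YES
  n = 157: C(157, 8) = 7637643295425; 7637643295425 < 7625597484987? NO
The largest n with C(n, 8) < 7625597484987 is n = 156 (where E[X] = 805384891025/847288609443 ≈ 0.9505). Hence R_3(8) > 156, i.e. R_3(8) ≥ 157.

Largest n = 156; hence R_3(8) > 156.


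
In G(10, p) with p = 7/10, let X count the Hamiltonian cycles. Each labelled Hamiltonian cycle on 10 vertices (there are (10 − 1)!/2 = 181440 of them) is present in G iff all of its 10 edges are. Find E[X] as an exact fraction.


K_10 has (10 − 1)!/2 = 181440 labelled Hamiltonian cycles.
For each such Hamiltonian cycle H, let X_H = 1 if all 10 edges of H are present in G. Then P[X_H = 1] = p^{10} = (7/10)^{10} = 282475249/10000000000.
Summing the indicators: E[X] = Σ_H E[X_H] = 181440 · p^{10} = 181440 · 282475249/10000000000 = 160163466183/31250000.
Numerically: E[X] ≈ 5.13e+03.

E[X] = 181440 · (7/10)^{10} = 160163466183/31250000 ≈ 5.13e+03.


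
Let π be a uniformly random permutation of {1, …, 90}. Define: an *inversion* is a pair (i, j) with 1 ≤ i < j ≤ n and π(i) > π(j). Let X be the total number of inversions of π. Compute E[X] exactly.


Write X = Σ X_I over the C(90, 2) = 4005 pairs i < j, with X_I the indicator of one inversion.
There are 4005 indicators.
For each fixed pair i < j, the values π(i) and π(j) are two distinct elements of {1, …, 90} in uniformly random order; by symmetry P[π(i) > π(j)] = 1/2.
By linearity: E[X] = 4005 · (1/2) = C(90, 2) · (1/2) = 4005/2 = 4005/2 ≈ 2002.500000.

E[X] = 4005/2 = 2002.500000.


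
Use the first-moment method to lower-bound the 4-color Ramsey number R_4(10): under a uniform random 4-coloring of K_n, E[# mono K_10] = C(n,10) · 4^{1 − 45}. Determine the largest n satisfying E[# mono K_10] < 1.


We need C(n, 10) · 4^{1 − 45} < 1, i.e. C(n, 10) < 4^{45 − 1} = 309485009821345068724781056.
Check values of n near the boundary:
  n = 2020: C(2020, 10) = 304832018578739931133653656; 304832018578739931133653656 < 309485009821345068724781056? YES
  n = 2021: C(2021, 10) = 306347841644770462864800616; 306347841644770462864800616 < 309485009821345068724781056? YES
  n = 2022: C(2022, 10) = 307870445231474093395937796; 307870445231474093395937796 < 309485009821345068724781056? YES
  n = 2023: C(2023, 10) = 309399856285778485315440716; 309399856285778485315440716 < 309485009821345068724781056? YES
  n = 2024: C(2024, 10) = 310936101848269937576192656; 310936101848269937576192656 < 309485009821345068724781056? NO
  n = 2025: C(2025, 10) = 312479209053472269772600560; 312479209053472269772600560 < 309485009821345068724781056? NO
  n = 2026: C(2026, 10) = 314029205130126398094885285; 314029205130126398094885285 < 309485009821345068724781056? NO
The largest n with C(n, 10) < 309485009821345068724781056 is n = 2023 (where E[X] = 77349964071444621328860179/77371252455336267181195264 ≈ 0.9997249). Hence R_4(10) > 2023, i.e. R_4(10) ≥ 2024.

Largest n = 2023; hence R_4(10) > 2023.


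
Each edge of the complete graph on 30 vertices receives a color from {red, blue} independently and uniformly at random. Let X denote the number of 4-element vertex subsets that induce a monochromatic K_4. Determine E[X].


Let X = Σ_S X_S over the C(30, 4) = 27405 subsets S of size 4, where X_S = 1 if the K_4 on S is monochromatic.
For a fixed S, the K_4 on S has C(4, 2) = 6 edges. P[all 6 edges red] = (1/2)^6, and likewise for blue, so P[monochromatic] = 2·(1/2)^6 = 2^{1 − 6} = 1/32.
By linearity: E[X] = C(30, 4) · 2^{1 − 6} = 27405 · 1/32 = 27405/32.
Numerically: E[X] ≈ 856.4062.

E[X] = C(30,4)·2^(1−C(4,2)) = 27405/32 ≈ 856.4062.


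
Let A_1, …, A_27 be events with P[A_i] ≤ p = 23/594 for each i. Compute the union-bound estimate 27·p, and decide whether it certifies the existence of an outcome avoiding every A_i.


Union bound: P[∪_{i=1}^{27} A_i] ≤ Σ_i P[A_i] ≤ 27·p = 27·(23/594) = 23/22.
Numerically: 23/22 ≈ 1.04545.
Is 23/22 < 1? NO.
Since the bound 23/22 is ≥ 1, the union bound is uninformative here; it does NOT by itself certify existence.

27·p = 23/22 ≈ 1.04545; existence NOT certified by the union bound.


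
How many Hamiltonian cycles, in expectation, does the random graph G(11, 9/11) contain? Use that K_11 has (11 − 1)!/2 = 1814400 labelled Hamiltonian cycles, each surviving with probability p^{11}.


K_11 has (11 − 1)!/2 = 1814400 labelled Hamiltonian cycles.
For each such Hamiltonian cycle H, let X_H = 1 if all 11 edges of H are present in G. Then P[X_H = 1] = p^{11} = (9/11)^{11} = 31381059609/285311670611.
By linearity of expectation: E[X] = Σ_H E[X_H] = 1814400 · p^{11} = 1814400 · 31381059609/285311670611 = 56937794554569600/285311670611.
Numerically: E[X] ≈ 199563.

E[X] = 1814400 · (9/11)^{11} = 56937794554569600/285311670611 ≈ 199563.


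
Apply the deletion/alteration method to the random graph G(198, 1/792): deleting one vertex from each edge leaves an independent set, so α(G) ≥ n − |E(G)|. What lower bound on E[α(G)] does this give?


E[|E(G)|] = C(198, 2)·p = 19503 · (1/792) = 197/8.
E[α(G)] ≥ n − E[|E(G)|] = 198 − 197/8 = 1387/8.
Numerically: ≈ 173.375000.
(This is only a lower bound; the true E[α(G)] may be larger.)

E[α(G)] ≥ 1387/8 ≈ 173.375000.


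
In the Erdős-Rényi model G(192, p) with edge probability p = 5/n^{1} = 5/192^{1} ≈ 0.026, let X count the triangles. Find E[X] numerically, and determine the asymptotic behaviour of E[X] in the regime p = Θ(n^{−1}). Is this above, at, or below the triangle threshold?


Number of potential triangles: C(192, 3) = 1161280.
Each occurs with probability p³ ≈ (0.026)³ ≈ 1.76606e-05.
By linearity: E[X] = C(192, 3)·p³ ≈ 1161280 · 1.76606e-05 ≈ 20.509.
Here α = 1, so p = 5/n is exactly at the triangle threshold p ~ 1/n. Asymptotically E[X] → c³/6 = 5³/6 = 125/6 ≈ 20.833, a bounded constant. In this regime the triangle count is asymptotically Poisson(c³/6).

E[X] ≈ 20.509; in regime p = Θ(1/n^{1}) E[X] stays bounded (at the triangle threshold p ~ 1/n).


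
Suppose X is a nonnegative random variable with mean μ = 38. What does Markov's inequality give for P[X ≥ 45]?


μ = E[X] = 38, a = 45.
Markov: P[X ≥ 45] ≤ μ/a = (38)/45 = 38/45.
Numerically: ≈ 0.8444.
(Since a = 45 > μ = 38.0000, the bound 38/45 is < 1 and informative.)

P[X ≥ 45] ≤ 38/45 ≈ 0.8444.


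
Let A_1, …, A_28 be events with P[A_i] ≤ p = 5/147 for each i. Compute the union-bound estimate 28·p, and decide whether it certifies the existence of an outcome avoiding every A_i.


Union bound: P[∪_{i=1}^{28} A_i] ≤ Σ_i P[A_i] ≤ 28·p = 28·(5/147) = 20/21.
Numerically: 20/21 ≈ 0.9524.
Is 20/21 < 1? YES.
Since P[∪ A_i] ≤ 20/21 < 1, the complement has P[∩ A_i^c] ≥ 1 − 20/21 = 1/21 > 0, so some outcome avoids every A_i.

28·p = 20/21 ≈ 0.9524; existence CERTIFIED by the union bound.


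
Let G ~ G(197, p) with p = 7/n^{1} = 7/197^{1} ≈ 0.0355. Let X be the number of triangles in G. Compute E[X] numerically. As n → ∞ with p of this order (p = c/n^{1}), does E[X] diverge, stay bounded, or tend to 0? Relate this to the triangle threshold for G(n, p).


Number of potential triangles: C(197, 3) = 1254890.
Each occurs with probability p³ ≈ (0.0355)³ ≈ 4.48637e-05.
By linearity: E[X] = C(197, 3)·p³ ≈ 1254890 · 4.48637e-05 ≈ 56.299.
Here α = 1, so p = 7/n is exactly at the triangle threshold p ~ 1/n. Asymptotically E[X] → c³/6 = 7³/6 = 343/6 ≈ 57.167, a bounded constant. In this regime the triangle count is asymptotically Poisson(c³/6).

E[X] ≈ 56.299; in regime p = Θ(1/n^{1}) E[X] stays bounded (at the triangle threshold p ~ 1/n).


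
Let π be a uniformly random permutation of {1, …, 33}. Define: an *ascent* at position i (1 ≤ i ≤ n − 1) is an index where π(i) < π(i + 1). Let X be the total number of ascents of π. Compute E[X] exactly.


Write X = Σ X_I over i = 1, …, 32, with X_I the indicator of one ascent.
There are 32 indicators.
For each fixed i, the pair (π(i), π(i+1)) is a uniformly random ordered pair of distinct values from {1, …, 33}; by symmetry P[π(i) < π(i+1)] = 1/2.
By linearity: E[X] = 32 · (1/2) = (33 − 1) · (1/2) = 16 ≈ 16.00000.

E[X] = 16 = 16.00000.


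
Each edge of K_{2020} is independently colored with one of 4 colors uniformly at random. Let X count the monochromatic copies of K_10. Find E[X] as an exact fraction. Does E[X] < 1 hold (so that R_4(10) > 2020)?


E[X] = C(2020, 10) · 4^{1 − 45} = 304832018578739931133653656 · 4^{−44} = 304832018578739931133653656/309485009821345068724781056.
As a reduced fraction: E[X] = 38104002322342491391706707/38685626227668133590597632 ≈ 0.9850.
Is E[X] < 1? YES.
Since E[X] < 1, there exists a 4-coloring of K_{2020} with no monochromatic K_10; hence R_4(10) > 2020.

E[X] = 38104002322342491391706707/38685626227668133590597632 ≈ 0.9850; E[X] < 1, so R_4(10) > 2020.


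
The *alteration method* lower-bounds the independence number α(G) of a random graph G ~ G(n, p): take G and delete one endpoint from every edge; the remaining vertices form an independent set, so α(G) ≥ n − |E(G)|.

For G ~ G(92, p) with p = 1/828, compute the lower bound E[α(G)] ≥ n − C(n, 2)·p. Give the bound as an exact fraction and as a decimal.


E[|E(G)|] = C(92, 2)·p = 4186 · (1/828) = 91/18.
E[α(G)] ≥ n − E[|E(G)|] = 92 − 91/18 = 1565/18.
Numerically: ≈ 86.944444.
(This is only a lower bound; the true E[α(G)] may be larger.)

E[α(G)] ≥ 1565/18 ≈ 86.944444.


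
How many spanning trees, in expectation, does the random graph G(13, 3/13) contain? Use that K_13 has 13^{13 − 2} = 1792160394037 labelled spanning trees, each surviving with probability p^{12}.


K_13 has 13^{13 − 2} = 1792160394037 labelled spanning trees.
For each such spanning tree H, let X_H = 1 if all 12 edges of H are present in G. Then P[X_H = 1] = p^{12} = (3/13)^{12} = 531441/23298085122481.
By linearity of expectation: E[X] = Σ_H E[X_H] = 1792160394037 · p^{12} = 1792160394037 · 531441/23298085122481 = 531441/13.
Numerically: E[X] ≈ 4.09e+04.

E[X] = 1792160394037 · (3/13)^{12} = 531441/13 ≈ 4.09e+04.


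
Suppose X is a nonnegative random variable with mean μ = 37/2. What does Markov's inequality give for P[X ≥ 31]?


μ = E[X] = 37/2, a = 31.
Markov: P[X ≥ 31] ≤ μ/a = (37/2)/31 = 37/62.
Numerically: ≈ 0.5968.
(Since a = 31 > μ = 18.5000, the bound 37/62 is < 1 and informative.)

P[X ≥ 31] ≤ 37/62 ≈ 0.5968.


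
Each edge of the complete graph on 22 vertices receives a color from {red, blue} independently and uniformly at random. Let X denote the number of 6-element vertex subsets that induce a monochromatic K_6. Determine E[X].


Let X = Σ_S X_S over the C(22, 6) = 74613 subsets S of size 6, where X_S = 1 if the K_6 on S is monochromatic.
For a fixed S, the K_6 on S has C(6, 2) = 15 edges. P[all 15 edges red] = (1/2)^15, and likewise for blue, so P[monochromatic] = 2·(1/2)^15 = 2^{1 − 15} = 1/16384.
By linearity: E[X] = C(22, 6) · 2^{1 − 15} = 74613 · 1/16384 = 74613/16384.
Numerically: E[X] ≈ 4.554.

E[X] = C(22,6)·2^(1−C(6,2)) = 74613/16384 ≈ 4.554.


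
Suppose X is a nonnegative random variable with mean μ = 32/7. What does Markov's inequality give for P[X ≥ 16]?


μ = E[X] = 32/7, a = 16.
Markov: P[X ≥ 16] ≤ μ/a = (32/7)/16 = 2/7.
Numerically: ≈ 0.28571.
(Since a = 16 > μ = 4.57143, the bound 2/7 is < 1 and informative.)

P[X ≥ 16] ≤ 2/7 ≈ 0.28571.


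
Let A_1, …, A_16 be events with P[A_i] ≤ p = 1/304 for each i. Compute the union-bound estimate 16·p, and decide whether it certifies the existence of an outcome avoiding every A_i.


Union bound: P[∪_{i=1}^{16} A_i] ≤ Σ_i P[A_i] ≤ 16·p = 16·(1/304) = 1/19.
Numerically: 1/19 ≈ 0.0526316.
Is 1/19 < 1? YES.
Since P[∪ A_i] ≤ 1/19 < 1, the complement has P[∩ A_i^c] ≥ 1 − 1/19 = 18/19 > 0, so some outcome avoids every A_i.

16·p = 1/19 ≈ 0.0526316; existence CERTIFIED by the union bound.


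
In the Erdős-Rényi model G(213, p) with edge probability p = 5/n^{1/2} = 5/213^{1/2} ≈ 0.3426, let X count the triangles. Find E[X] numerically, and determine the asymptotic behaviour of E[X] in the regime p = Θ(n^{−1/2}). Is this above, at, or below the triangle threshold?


Number of potential triangles: C(213, 3) = 1587986.
Each occurs with probability p³ ≈ (0.3426)³ ≈ 4.021061e-02.
By linearity: E[X] = C(213, 3)·p³ ≈ 1587986 · 4.021061e-02 ≈ 63853.8779.
Since α = 1/2 < 1, p = c/n^{1/2} ≫ 1/n is above the triangle threshold p ~ 1/n. Asymptotically E[X] ~ (c³/6)·n^{3(1−α)} = (5³/6)·n^{1.5} → ∞; triangles are abundant w.h.p.

E[X] ≈ 63853.8779; in regime p = Θ(1/n^{1/2}) E[X] diverges (above the triangle threshold p ~ 1/n).


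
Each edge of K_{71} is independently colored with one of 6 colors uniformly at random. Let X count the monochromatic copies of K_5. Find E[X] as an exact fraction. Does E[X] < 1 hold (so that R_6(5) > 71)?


E[X] = C(71, 5) · 6^{1 − 10} = 13019909 · 6^{−9} = 13019909/10077696.
As a reduced fraction: E[X] = 13019909/10077696 ≈ 1.29195.
Is E[X] < 1? NO.
Since E[X] ≥ 1, the first-moment bound is inconclusive at n = 71; it does NOT by itself certify R_6(5) > 71.

E[X] = 13019909/10077696 ≈ 1.29195; E[X] ≥ 1; first-moment method inconclusive here.


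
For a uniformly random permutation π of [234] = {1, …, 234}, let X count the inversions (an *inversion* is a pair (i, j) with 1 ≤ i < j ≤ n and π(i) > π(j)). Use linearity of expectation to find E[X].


Write X = Σ X_I over the C(234, 2) = 27261 pairs i < j, with X_I the indicator of one inversion.
There are 27261 indicators.
For each fixed pair i < j, the values π(i) and π(j) are two distinct elements of {1, …, 234} in uniformly random order; by symmetry P[π(i) > π(j)] = 1/2.
By linearity: E[X] = 27261 · (1/2) = C(234, 2) · (1/2) = 27261/2 = 27261/2 ≈ 13630.500000.

E[X] = 27261/2 = 13630.500000.


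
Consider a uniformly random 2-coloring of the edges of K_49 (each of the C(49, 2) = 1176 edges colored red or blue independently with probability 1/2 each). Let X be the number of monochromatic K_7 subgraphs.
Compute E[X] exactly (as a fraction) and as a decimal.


Let X = Σ_S X_S over the C(49, 7) = 85900584 subsets S of size 7, where X_S = 1 if the K_7 on S is monochromatic.
For a fixed S, the K_7 on S has C(7, 2) = 21 edges. P[all 21 edges red] = (1/2)^21, and likewise for blue, so P[monochromatic] = 2·(1/2)^21 = 2^{1 − 21} = 1/1048576.
By linearity of expectation: E[X] = C(49, 7) · 2^{1 − 21} = 85900584 · 1/1048576 = 10737573/131072.
Numerically: E[X] ≈ 81.921.

E[X] = C(49,7)·2^(1−C(7,2)) = 10737573/131072 ≈ 81.921.


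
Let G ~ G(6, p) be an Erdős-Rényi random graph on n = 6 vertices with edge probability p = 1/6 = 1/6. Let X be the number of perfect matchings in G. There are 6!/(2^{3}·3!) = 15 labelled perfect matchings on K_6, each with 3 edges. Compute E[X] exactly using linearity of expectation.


K_6 has 6!/(2^{3}·3!) = 15 labelled perfect matchings.
For each such perfect matching H, let X_H = 1 if all 3 edges of H are present in G. Then P[X_H = 1] = p^{3} = (1/6)^{3} = 1/216.
By linearity: E[X] = Σ_H E[X_H] = 15 · p^{3} = 15 · 1/216 = 5/72.
Numerically: E[X] ≈ 0.0694.

E[X] = 15 · (1/6)^{3} = 5/72 ≈ 0.0694.


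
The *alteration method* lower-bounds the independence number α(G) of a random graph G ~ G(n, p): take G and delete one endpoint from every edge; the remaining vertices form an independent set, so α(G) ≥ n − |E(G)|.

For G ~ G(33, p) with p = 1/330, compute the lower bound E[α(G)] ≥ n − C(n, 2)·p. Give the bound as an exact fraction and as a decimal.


E[|E(G)|] = C(33, 2)·p = 528 · (1/330) = 8/5.
E[α(G)] ≥ n − E[|E(G)|] = 33 − 8/5 = 157/5.
Numerically: ≈ 31.400.
(This is only a lower bound; the true E[α(G)] may be larger.)

E[α(G)] ≥ 157/5 ≈ 31.400.


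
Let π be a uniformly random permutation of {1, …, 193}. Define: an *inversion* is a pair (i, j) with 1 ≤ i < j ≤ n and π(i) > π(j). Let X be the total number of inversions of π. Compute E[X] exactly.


Write X = Σ X_I over the C(193, 2) = 18528 pairs i < j, with X_I the indicator of one inversion.
There are 18528 indicators.
For each fixed pair i < j, the values π(i) and π(j) are two distinct elements of {1, …, 193} in uniformly random order; by symmetry P[π(i) > π(j)] = 1/2.
By linearity: E[X] = 18528 · (1/2) = C(193, 2) · (1/2) = 18528/2 = 9264 ≈ 9264.000000.

E[X] = 9264 = 9264.000000.


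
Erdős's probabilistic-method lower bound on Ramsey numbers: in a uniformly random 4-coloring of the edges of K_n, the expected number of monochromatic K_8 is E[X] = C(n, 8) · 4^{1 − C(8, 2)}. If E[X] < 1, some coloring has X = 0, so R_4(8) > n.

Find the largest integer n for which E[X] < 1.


We need C(n, 8) · 4^{1 − 28} < 1, i.e. C(n, 8) < 4^{28 − 1} = 18014398509481984.
Check values of n near the boundary:
  n = 404: C(404, 8) = 16415071523485570; 16415071523485570 < 18014398509481984? YES
  n = 405: C(405, 8) = 16745853821188050; 16745853821188050 < 18014398509481984? YES
  n = 406: C(406, 8) = 17082453897995850; 17082453897995850 < 18014398509481984? YES
  n = 407: C(407, 8) = 17424959239309050; 17424959239309050 < 18014398509481984? YES
  n = 408: C(408, 8) = 17773458424095231; 17773458424095231 < 18014398509481984? YES
  n = 409: C(409, 8) = 18128041135797879; 18128041135797879 < 18014398509481984? NO
The largest n with C(n, 8) < 18014398509481984 is n = 408 (where E[X] = 17773458424095231/18014398509481984 ≈ 0.987). Hence R_4(8) > 408, i.e. R_4(8) ≥ 409.

Largest n = 408; hence R_4(8) > 408.


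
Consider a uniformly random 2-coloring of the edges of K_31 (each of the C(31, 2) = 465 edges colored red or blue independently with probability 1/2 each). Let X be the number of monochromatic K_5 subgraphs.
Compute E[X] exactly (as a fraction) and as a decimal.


Let X = Σ_S X_S over the C(31, 5) = 169911 subsets S of size 5, where X_S = 1 if the K_5 on S is monochromatic.
For a fixed S, the K_5 on S has C(5, 2) = 10 edges. P[all 10 edges red] = (1/2)^10, and likewise for blue, so P[monochromatic] = 2·(1/2)^10 = 2^{1 − 10} = 1/512.
By linearity: E[X] = C(31, 5) · 2^{1 − 10} = 169911 · 1/512 = 169911/512.
Numerically: E[X] ≈ 331.8574.

E[X] = C(31,5)·2^(1−C(5,2)) = 169911/512 ≈ 331.8574.


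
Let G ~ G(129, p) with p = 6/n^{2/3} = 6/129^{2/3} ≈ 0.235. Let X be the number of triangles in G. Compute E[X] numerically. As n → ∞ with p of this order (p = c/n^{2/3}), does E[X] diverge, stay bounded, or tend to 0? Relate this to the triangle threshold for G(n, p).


Number of potential triangles: C(129, 3) = 349504.
Each occurs with probability p³ ≈ (0.235)³ ≈ 1.29800e-02.
By linearity: E[X] = C(129, 3)·p³ ≈ 349504 · 1.29800e-02 ≈ 4536.558.
Since α = 2/3 < 1, p = c/n^{2/3} ≫ 1/n is above the triangle threshold p ~ 1/n. Asymptotically E[X] ~ (c³/6)·n^{3(1−α)} = (6³/6)·n^{1} → ∞; triangles are abundant w.h.p.

E[X] ≈ 4536.558; in regime p = Θ(1/n^{2/3}) E[X] diverges (above the triangle threshold p ~ 1/n).


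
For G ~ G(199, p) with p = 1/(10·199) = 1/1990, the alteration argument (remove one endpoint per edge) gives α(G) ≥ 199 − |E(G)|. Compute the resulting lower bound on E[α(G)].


E[|E(G)|] = C(199, 2)·p = 19701 · (1/1990) = 99/10.
E[α(G)] ≥ n − E[|E(G)|] = 199 − 99/10 = 1891/10.
Numerically: ≈ 189.10000.
(This is only a lower bound; the true E[α(G)] may be larger.)

E[α(G)] ≥ 1891/10 ≈ 189.10000.


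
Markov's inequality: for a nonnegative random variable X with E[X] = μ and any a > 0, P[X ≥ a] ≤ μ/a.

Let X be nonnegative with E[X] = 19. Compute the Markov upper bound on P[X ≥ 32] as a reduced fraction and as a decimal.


μ = E[X] = 19, a = 32.
Markov: P[X ≥ 32] ≤ μ/a = (19)/32 = 19/32.
Numerically: ≈ 0.5938.
(Since a = 32 > μ = 19.0000, the bound 19/32 is < 1 and informative.)

P[X ≥ 32] ≤ 19/32 ≈ 0.5938.


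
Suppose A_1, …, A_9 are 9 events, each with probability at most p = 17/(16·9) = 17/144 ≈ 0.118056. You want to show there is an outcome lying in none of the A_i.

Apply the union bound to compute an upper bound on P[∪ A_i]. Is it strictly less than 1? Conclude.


Union bound: P[∪_{i=1}^{9} A_i] ≤ Σ_i P[A_i] ≤ 9·p = 9·(17/144) = 17/16.
Numerically: 17/16 ≈ 1.062500.
Is 17/16 < 1? NO.
Since the bound 17/16 is ≥ 1, the union bound is uninformative here; it does NOT by itself certify existence.

9·p = 17/16 ≈ 1.062500; existence NOT certified by the union bound.


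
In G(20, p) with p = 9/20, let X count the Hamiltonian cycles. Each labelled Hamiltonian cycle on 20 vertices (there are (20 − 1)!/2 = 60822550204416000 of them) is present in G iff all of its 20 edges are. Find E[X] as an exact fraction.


K_20 has (20 − 1)!/2 = 60822550204416000 labelled Hamiltonian cycles.
For each such Hamiltonian cycle H, let X_H = 1 if all 20 edges of H are present in G. Then P[X_H = 1] = p^{20} = (9/20)^{20} = 12157665459056928801/104857600000000000000000000.
Summing the indicators: E[X] = Σ_H E[X_H] = 60822550204416000 · p^{20} = 60822550204416000 · 12157665459056928801/104857600000000000000000000 = 180532279724605553545860280221/25600000000000000000.
Numerically: E[X] ≈ 7.05204e+09.

E[X] = 60822550204416000 · (9/20)^{20} = 180532279724605553545860280221/25600000000000000000 ≈ 7.05204e+09.


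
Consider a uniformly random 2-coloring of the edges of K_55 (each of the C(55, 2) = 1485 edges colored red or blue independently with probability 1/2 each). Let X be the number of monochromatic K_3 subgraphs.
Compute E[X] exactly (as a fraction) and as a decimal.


Let X = Σ_S X_S over the C(55, 3) = 26235 subsets S of size 3, where X_S = 1 if the K_3 on S is monochromatic.
For a fixed S, the K_3 on S has C(3, 2) = 3 edges. P[all 3 edges red] = (1/2)^3, and likewise for blue, so P[monochromatic] = 2·(1/2)^3 = 2^{1 − 3} = 1/4.
By linearity of expectation: E[X] = C(55, 3) · 2^{1 − 3} = 26235 · 1/4 = 26235/4.
Numerically: E[X] ≈ 6558.750000.

E[X] = C(55,3)·2^(1−C(3,2)) = 26235/4 ≈ 6558.750000.


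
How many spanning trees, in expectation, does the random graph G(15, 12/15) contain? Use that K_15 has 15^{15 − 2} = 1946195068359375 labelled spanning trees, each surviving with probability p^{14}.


K_15 has 15^{15 − 2} = 1946195068359375 labelled spanning trees.
For each such spanning tree H, let X_H = 1 if all 14 edges of H are present in G. Then P[X_H = 1] = p^{14} = (4/5)^{14} = 268435456/6103515625.
By linearity: E[X] = Σ_H E[X_H] = 1946195068359375 · p^{14} = 1946195068359375 · 268435456/6103515625 = 427972821516288/5.
Numerically: E[X] ≈ 8.559e+13.

E[X] = 1946195068359375 · (4/5)^{14} = 427972821516288/5 ≈ 8.559e+13.


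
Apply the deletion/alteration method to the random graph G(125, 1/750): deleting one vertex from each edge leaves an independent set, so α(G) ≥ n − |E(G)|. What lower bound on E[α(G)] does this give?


E[|E(G)|] = C(125, 2)·p = 7750 · (1/750) = 31/3.
E[α(G)] ≥ n − E[|E(G)|] = 125 − 31/3 = 344/3.
Numerically: ≈ 114.666667.
(This is only a lower bound; the true E[α(G)] may be larger.)

E[α(G)] ≥ 344/3 ≈ 114.666667.


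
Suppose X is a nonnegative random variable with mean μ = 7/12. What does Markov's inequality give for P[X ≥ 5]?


μ = E[X] = 7/12, a = 5.
Markov: P[X ≥ 5] ≤ μ/a = (7/12)/5 = 7/60.
Numerically: ≈ 0.1167.
(Since a = 5 > μ = 0.5833, the bound 7/60 is < 1 and informative.)

P[X ≥ 5] ≤ 7/60 ≈ 0.1167.


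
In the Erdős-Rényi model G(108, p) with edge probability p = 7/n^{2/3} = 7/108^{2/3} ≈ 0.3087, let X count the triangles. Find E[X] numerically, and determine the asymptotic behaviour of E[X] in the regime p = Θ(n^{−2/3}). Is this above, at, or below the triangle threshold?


Number of potential triangles: C(108, 3) = 204156.
Each occurs with probability p³ ≈ (0.3087)³ ≈ 2.940672e-02.
By linearity: E[X] = C(108, 3)·p³ ≈ 204156 · 2.940672e-02 ≈ 6003.5586.
Since α = 2/3 < 1, p = c/n^{2/3} ≫ 1/n is above the triangle threshold p ~ 1/n. Asymptotically E[X] ~ (c³/6)·n^{3(1−α)} = (7³/6)·n^{1} → ∞; triangles are abundant w.h.p.

E[X] ≈ 6003.5586; in regime p = Θ(1/n^{2/3}) E[X] diverges (above the triangle threshold p ~ 1/n).


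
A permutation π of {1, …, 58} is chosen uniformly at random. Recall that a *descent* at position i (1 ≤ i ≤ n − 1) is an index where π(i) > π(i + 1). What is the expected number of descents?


Write X = Σ X_I over i = 1, …, 57, with X_I the indicator of one descent.
There are 57 indicators.
For each fixed i, the pair (π(i), π(i+1)) is a uniformly random ordered pair of distinct values from {1, …, 58}; by symmetry P[π(i) > π(i+1)] = 1/2.
By linearity: E[X] = 57 · (1/2) = (58 − 1) · (1/2) = 57/2 ≈ 28.500.

E[X] = 57/2 = 28.500.


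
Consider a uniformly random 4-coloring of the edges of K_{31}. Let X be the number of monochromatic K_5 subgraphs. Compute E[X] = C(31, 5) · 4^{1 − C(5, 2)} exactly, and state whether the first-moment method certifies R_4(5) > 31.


E[X] = C(31, 5) · 4^{1 − 10} = 169911 · 4^{−9} = 169911/262144.
As a reduced fraction: E[X] = 169911/262144 ≈ 0.6481590.
Is E[X] < 1? YES.
Since E[X] < 1, there exists a 4-coloring of K_{31} with no monochromatic K_5; hence R_4(5) > 31.

E[X] = 169911/262144 ≈ 0.6481590; E[X] < 1, so R_4(5) > 31.


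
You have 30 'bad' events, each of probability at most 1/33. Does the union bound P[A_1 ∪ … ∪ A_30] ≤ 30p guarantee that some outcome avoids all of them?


Union bound: P[∪_{i=1}^{30} A_i] ≤ Σ_i P[A_i] ≤ 30·p = 30·(1/33) = 10/11.
Numerically: 10/11 ≈ 0.90909.
Is 10/11 < 1? YES.
Since P[∪ A_i] ≤ 10/11 < 1, the complement has P[∩ A_i^c] ≥ 1 − 10/11 = 1/11 > 0, so some outcome avoids every A_i.

30·p = 10/11 ≈ 0.90909; existence CERTIFIED by the union bound.


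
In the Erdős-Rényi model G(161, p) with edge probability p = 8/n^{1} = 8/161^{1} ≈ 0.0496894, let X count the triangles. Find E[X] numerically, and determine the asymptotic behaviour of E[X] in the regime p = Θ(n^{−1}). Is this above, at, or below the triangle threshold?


Number of potential triangles: C(161, 3) = 682640.
Each occurs with probability p³ ≈ (0.0496894)³ ≈ 1.22685245e-04.
By linearity: E[X] = C(161, 3)·p³ ≈ 682640 · 1.22685245e-04 ≈ 83.749855.
Here α = 1, so p = 8/n is exactly at the triangle threshold p ~ 1/n. Asymptotically E[X] → c³/6 = 8³/6 = 256/3 ≈ 85.333333, a bounded constant. In this regime the triangle count is asymptotically Poisson(c³/6).

E[X] ≈ 83.749855; in regime p = Θ(1/n^{1}) E[X] stays bounded (at the triangle threshold p ~ 1/n).


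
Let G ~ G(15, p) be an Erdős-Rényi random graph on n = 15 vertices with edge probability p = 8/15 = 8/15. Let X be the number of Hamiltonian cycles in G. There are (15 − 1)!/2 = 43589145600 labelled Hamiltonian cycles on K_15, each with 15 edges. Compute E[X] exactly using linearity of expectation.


K_15 has (15 − 1)!/2 = 43589145600 labelled Hamiltonian cycles.
For each such Hamiltonian cycle H, let X_H = 1 if all 15 edges of H are present in G. Then P[X_H = 1] = p^{15} = (8/15)^{15} = 35184372088832/437893890380859375.
Summing the indicators: E[X] = Σ_H E[X_H] = 43589145600 · p^{15} = 43589145600 · 35184372088832/437893890380859375 = 252453780711880523776/72081298828125.
Numerically: E[X] ≈ 3.5e+06.

E[X] = 43589145600 · (8/15)^{15} = 252453780711880523776/72081298828125 ≈ 3.5e+06.


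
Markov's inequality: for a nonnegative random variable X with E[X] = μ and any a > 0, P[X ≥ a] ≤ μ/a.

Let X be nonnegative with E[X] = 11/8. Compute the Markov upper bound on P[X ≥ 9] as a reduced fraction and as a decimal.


μ = E[X] = 11/8, a = 9.
Markov: P[X ≥ 9] ≤ μ/a = (11/8)/9 = 11/72.
Numerically: ≈ 0.153.
(Since a = 9 > μ = 1.375, the bound 11/72 is < 1 and informative.)

P[X ≥ 9] ≤ 11/72 ≈ 0.153.


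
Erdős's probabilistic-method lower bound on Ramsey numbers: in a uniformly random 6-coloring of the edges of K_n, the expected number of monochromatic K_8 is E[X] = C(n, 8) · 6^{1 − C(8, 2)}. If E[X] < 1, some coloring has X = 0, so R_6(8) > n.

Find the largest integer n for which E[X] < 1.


We need C(n, 8) · 6^{1 − 28} < 1, i.e. C(n, 8) < 6^{28 − 1} = 1023490369077469249536.
Check values of n near the boundary:
  n = 1593: C(1593, 8) = 1010555394551193970323; 1010555394551193970323 < 1023490369077469249536? YES
  n = 1594: C(1594, 8) = 1015652773590544255167; 1015652773590544255167 < 1023490369077469249536? YES
  n = 1595: C(1595, 8) = 1020772636343363633895; 1020772636343363633895 < 1023490369077469249536? YES
  n = 1596: C(1596, 8) = 1025915067760710553965; 1025915067760710553965 < 1023490369077469249536? NO
The largest n with C(n, 8) < 1023490369077469249536 is n = 1595 (where E[X] = 113419181815929292655/113721152119718805504 ≈ 0.997345). Hence R_6(8) > 1595, i.e. R_6(8) ≥ 1596.

Largest n = 1595; hence R_6(8) > 1595.


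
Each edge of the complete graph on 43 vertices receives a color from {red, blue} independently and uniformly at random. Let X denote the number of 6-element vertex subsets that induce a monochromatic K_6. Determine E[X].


Let X = Σ_S X_S over the C(43, 6) = 6096454 subsets S of size 6, where X_S = 1 if the K_6 on S is monochromatic.
For a fixed S, the K_6 on S has C(6, 2) = 15 edges. P[all 15 edges red] = (1/2)^15, and likewise for blue, so P[monochromatic] = 2·(1/2)^15 = 2^{1 − 15} = 1/16384.
By linearity of expectation: E[X] = C(43, 6) · 2^{1 − 15} = 6096454 · 1/16384 = 3048227/8192.
Numerically: E[X] ≈ 372.098.

E[X] = C(43,6)·2^(1−C(6,2)) = 3048227/8192 ≈ 372.098.


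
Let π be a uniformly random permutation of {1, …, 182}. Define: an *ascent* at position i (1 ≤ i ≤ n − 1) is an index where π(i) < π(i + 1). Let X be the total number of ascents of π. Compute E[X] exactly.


Write X = Σ X_I over i = 1, …, 181, with X_I the indicator of one ascent.
There are 181 indicators.
For each fixed i, the pair (π(i), π(i+1)) is a uniformly random ordered pair of distinct values from {1, …, 182}; by symmetry P[π(i) < π(i+1)] = 1/2.
By linearity: E[X] = 181 · (1/2) = (182 − 1) · (1/2) = 181/2 ≈ 90.5000.

E[X] = 181/2 = 90.5000.


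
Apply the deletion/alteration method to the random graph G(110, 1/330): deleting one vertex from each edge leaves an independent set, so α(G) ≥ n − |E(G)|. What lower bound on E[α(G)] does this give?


E[|E(G)|] = C(110, 2)·p = 5995 · (1/330) = 109/6.
E[α(G)] ≥ n − E[|E(G)|] = 110 − 109/6 = 551/6.
Numerically: ≈ 91.8333.
(This is only a lower bound; the true E[α(G)] may be larger.)

E[α(G)] ≥ 551/6 ≈ 91.8333.


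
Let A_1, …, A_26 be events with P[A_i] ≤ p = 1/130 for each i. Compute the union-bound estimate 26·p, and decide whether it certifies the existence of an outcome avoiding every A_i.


Union bound: P[∪_{i=1}^{26} A_i] ≤ Σ_i P[A_i] ≤ 26·p = 26·(1/130) = 1/5.
Numerically: 1/5 ≈ 0.2000.
Is 1/5 < 1? YES.
Since P[∪ A_i] ≤ 1/5 < 1, the complement has P[∩ A_i^c] ≥ 1 − 1/5 = 4/5 > 0, so some outcome avoids every A_i.

26·p = 1/5 ≈ 0.2000; existence CERTIFIED by the union bound.
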